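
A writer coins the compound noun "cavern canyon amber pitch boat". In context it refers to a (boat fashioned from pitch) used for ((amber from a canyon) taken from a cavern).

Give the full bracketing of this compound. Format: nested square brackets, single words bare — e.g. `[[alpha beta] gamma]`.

Whole compound: head "boat" (specifically "pitch boat"), modifier "cavern canyon amber".
"cavern canyon amber" → head "amber" (specifically "canyon amber"), modifier "cavern".
"canyon amber" → head "amber", modifier "canyon".
"pitch boat" → head "boat", modifier "pitch".
Assembled: [[cavern [canyon amber]] [pitch boat]].

[[cavern [canyon amber]] [pitch boat]]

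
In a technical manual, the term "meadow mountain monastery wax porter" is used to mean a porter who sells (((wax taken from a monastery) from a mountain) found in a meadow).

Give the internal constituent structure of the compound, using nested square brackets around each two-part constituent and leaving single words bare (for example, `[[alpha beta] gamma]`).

[[meadow [mountain [monastery wax]]] porter]

Whole compound: head "porter", modifier "meadow mountain monastery wax".
Within "meadow mountain monastery wax", the head is "wax" (specifically "mountain monastery wax") and the modifier is "meadow".
Within "mountain monastery wax", the head is "wax" (specifically "monastery wax") and the modifier is "mountain".
Within "monastery wax", the head is "wax" and the modifier is "monastery".
Assembled: [[meadow [mountain [monastery wax]]] porter].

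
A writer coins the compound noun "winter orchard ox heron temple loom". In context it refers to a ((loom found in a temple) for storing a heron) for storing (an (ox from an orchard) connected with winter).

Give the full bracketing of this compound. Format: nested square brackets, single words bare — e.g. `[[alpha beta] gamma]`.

Whole compound: head "loom" (specifically "heron temple loom"), modifier "winter orchard ox".
"winter orchard ox" → head "ox" (specifically "orchard ox"), modifier "winter".
"orchard ox" → head "ox", modifier "orchard".
"heron temple loom" → head "loom" (specifically "temple loom"), modifier "heron".
"temple loom" → head "loom", modifier "temple".
So the structure is [[winter [orchard ox]] [heron [temple loom]]].

[[winter [orchard ox]] [heron [temple loom]]]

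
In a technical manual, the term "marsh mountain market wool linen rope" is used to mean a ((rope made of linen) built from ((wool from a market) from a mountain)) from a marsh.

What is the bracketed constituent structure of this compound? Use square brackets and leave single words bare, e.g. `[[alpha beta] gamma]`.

[marsh [[mountain [market wool]] [linen rope]]]

Whole compound: head "rope" (specifically "mountain market wool linen rope"), modifier "marsh".
"mountain market wool linen rope" → head "rope" (specifically "linen rope"), modifier "mountain market wool".
"mountain market wool" → head "wool" (specifically "market wool"), modifier "mountain".
"market wool" → head "wool", modifier "market".
"linen rope" → head "rope", modifier "linen".
Assembled: [marsh [[mountain [market wool]] [linen rope]]].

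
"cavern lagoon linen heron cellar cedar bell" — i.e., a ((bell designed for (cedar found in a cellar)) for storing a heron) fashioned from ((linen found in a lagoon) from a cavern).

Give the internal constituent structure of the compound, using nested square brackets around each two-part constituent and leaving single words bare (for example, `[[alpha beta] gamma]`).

[[cavern [lagoon linen]] [heron [[cellar cedar] bell]]]

Whole compound: head "bell" (specifically "heron cellar cedar bell"), modifier "cavern lagoon linen".
Inside "cavern lagoon linen": head "linen" (specifically "lagoon linen"), modifier "cavern".
Inside "lagoon linen": head "linen", modifier "lagoon".
Inside "heron cellar cedar bell": head "bell" (specifically "cellar cedar bell"), modifier "heron".
Inside "cellar cedar bell": head "bell", modifier "cellar cedar".
Inside "cellar cedar": head "cedar", modifier "cellar".
Assembled: [[cavern [lagoon linen]] [heron [[cellar cedar] bell]]].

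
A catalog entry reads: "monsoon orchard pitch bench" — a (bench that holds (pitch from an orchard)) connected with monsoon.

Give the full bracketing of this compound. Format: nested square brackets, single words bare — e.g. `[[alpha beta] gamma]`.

At the top level: head "bench" (specifically "orchard pitch bench"); modifier "monsoon".
"orchard pitch bench" → head "bench", modifier "orchard pitch".
"orchard pitch" → head "pitch", modifier "orchard".
So the structure is [monsoon [[orchard pitch] bench]].

[monsoon [[orchard pitch] bench]]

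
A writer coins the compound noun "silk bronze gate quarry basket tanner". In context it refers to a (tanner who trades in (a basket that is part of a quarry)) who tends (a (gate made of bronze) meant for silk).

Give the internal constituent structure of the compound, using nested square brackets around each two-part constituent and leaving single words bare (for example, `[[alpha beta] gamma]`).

[[silk [bronze gate]] [[quarry basket] tanner]]

At the top level: head "tanner" (specifically "quarry basket tanner"); modifier "silk bronze gate".
Inside "silk bronze gate": head "gate" (specifically "bronze gate"), modifier "silk".
Inside "bronze gate": head "gate", modifier "bronze".
Inside "quarry basket tanner": head "tanner", modifier "quarry basket".
Inside "quarry basket": head "basket", modifier "quarry".
So the structure is [[silk [bronze gate]] [[quarry basket] tanner]].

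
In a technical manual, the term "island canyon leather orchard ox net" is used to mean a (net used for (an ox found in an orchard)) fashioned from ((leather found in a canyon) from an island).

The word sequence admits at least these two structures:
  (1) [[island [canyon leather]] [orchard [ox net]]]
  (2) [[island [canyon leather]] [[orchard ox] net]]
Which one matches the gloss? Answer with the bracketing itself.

[[island [canyon leather]] [[orchard ox] net]]

The paraphrase's head is the "net" part ("orchard ox net"); its modifier is "island canyon leather".
That top-level split, carried through the inner groups, gives [[island [canyon leather]] [[orchard ox] net]].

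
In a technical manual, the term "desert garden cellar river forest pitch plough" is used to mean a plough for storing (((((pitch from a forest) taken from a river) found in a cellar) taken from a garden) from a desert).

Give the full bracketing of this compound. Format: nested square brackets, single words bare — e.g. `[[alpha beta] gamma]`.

Overall it is a kind of plough; the modifier is "desert garden cellar river forest pitch".
Inside "desert garden cellar river forest pitch": head "pitch" (specifically "garden cellar river forest pitch"), modifier "desert".
Inside "garden cellar river forest pitch": head "pitch" (specifically "cellar river forest pitch"), modifier "garden".
Inside "cellar river forest pitch": head "pitch" (specifically "river forest pitch"), modifier "cellar".
Inside "river forest pitch": head "pitch" (specifically "forest pitch"), modifier "river".
Inside "forest pitch": head "pitch", modifier "forest".
Assembled: [[desert [garden [cellar [river [forest pitch]]]]] plough].

[[desert [garden [cellar [river [forest pitch]]]]] plough]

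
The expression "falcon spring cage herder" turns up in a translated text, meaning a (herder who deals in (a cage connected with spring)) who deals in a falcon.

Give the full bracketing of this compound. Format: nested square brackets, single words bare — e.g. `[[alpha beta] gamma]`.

[falcon [[spring cage] herder]]

Whole compound: head "herder" (specifically "spring cage herder"), modifier "falcon".
Inside "spring cage herder": head "herder", modifier "spring cage".
Inside "spring cage": head "cage", modifier "spring".
Putting it together: [falcon [[spring cage] herder]].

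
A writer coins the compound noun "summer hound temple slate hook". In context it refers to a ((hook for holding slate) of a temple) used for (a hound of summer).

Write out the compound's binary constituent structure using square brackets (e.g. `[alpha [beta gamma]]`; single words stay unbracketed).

At the top level: head "hook" (specifically "temple slate hook"); modifier "summer hound".
Inside "summer hound": head "hound", modifier "summer".
Inside "temple slate hook": head "hook" (specifically "slate hook"), modifier "temple".
Inside "slate hook": head "hook", modifier "slate".
Assembled: [[summer hound] [temple [slate hook]]].

[[summer hound] [temple [slate hook]]]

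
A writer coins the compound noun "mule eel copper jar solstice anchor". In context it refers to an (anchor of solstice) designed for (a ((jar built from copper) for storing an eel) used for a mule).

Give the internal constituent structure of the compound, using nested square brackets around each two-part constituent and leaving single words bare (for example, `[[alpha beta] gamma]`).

Whole compound: head "anchor" (specifically "solstice anchor"), modifier "mule eel copper jar".
"mule eel copper jar" → head "jar" (specifically "eel copper jar"), modifier "mule".
"eel copper jar" → head "jar" (specifically "copper jar"), modifier "eel".
"copper jar" → head "jar", modifier "copper".
"solstice anchor" → head "anchor", modifier "solstice".
Assembled: [[mule [eel [copper jar]]] [solstice anchor]].

[[mule [eel [copper jar]]] [solstice anchor]]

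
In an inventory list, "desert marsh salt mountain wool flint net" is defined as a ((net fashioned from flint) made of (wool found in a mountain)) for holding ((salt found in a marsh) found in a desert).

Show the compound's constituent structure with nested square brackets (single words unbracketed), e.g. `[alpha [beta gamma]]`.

At the top level: head "net" (specifically "mountain wool flint net"); modifier "desert marsh salt".
"desert marsh salt" → head "salt" (specifically "marsh salt"), modifier "desert".
"marsh salt" → head "salt", modifier "marsh".
"mountain wool flint net" → head "net" (specifically "flint net"), modifier "mountain wool".
"mountain wool" → head "wool", modifier "mountain".
"flint net" → head "net", modifier "flint".
Assembled: [[desert [marsh salt]] [[mountain wool] [flint net]]].

[[desert [marsh salt]] [[mountain wool] [flint net]]]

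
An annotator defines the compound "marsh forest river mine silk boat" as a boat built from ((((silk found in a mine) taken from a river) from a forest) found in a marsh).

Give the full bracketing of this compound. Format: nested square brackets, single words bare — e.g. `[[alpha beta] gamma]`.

[[marsh [forest [river [mine silk]]]] boat]

Whole compound: head "boat", modifier "marsh forest river mine silk".
Within "marsh forest river mine silk", the head is "silk" (specifically "forest river mine silk") and the modifier is "marsh".
Within "forest river mine silk", the head is "silk" (specifically "river mine silk") and the modifier is "forest".
Within "river mine silk", the head is "silk" (specifically "mine silk") and the modifier is "river".
Within "mine silk", the head is "silk" and the modifier is "mine".
Putting it together: [[marsh [forest [river [mine silk]]]] boat].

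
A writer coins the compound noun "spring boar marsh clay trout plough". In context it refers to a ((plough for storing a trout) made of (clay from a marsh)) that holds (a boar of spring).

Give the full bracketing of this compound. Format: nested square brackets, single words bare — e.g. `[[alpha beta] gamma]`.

[[spring boar] [[marsh clay] [trout plough]]]

At the top level: head "plough" (specifically "marsh clay trout plough"); modifier "spring boar".
Within "spring boar", the head is "boar" and the modifier is "spring".
Within "marsh clay trout plough", the head is "plough" (specifically "trout plough") and the modifier is "marsh clay".
Within "marsh clay", the head is "clay" and the modifier is "marsh".
Within "trout plough", the head is "plough" and the modifier is "trout".
So the structure is [[spring boar] [[marsh clay] [trout plough]]].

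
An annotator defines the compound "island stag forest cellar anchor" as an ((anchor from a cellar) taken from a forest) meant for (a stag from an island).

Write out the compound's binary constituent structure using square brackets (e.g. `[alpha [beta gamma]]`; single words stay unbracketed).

[[island stag] [forest [cellar anchor]]]

Whole compound: head "anchor" (specifically "forest cellar anchor"), modifier "island stag".
"island stag" → head "stag", modifier "island".
"forest cellar anchor" → head "anchor" (specifically "cellar anchor"), modifier "forest".
"cellar anchor" → head "anchor", modifier "cellar".
Putting it together: [[island stag] [forest [cellar anchor]]].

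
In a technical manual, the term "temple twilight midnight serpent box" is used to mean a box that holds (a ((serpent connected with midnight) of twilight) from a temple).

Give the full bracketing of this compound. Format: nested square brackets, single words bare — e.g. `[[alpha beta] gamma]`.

The outermost head in the paraphrase is "box", modified by "temple twilight midnight serpent".
"temple twilight midnight serpent" → head "serpent" (specifically "twilight midnight serpent"), modifier "temple".
"twilight midnight serpent" → head "serpent" (specifically "midnight serpent"), modifier "twilight".
"midnight serpent" → head "serpent", modifier "midnight".
Assembled: [[temple [twilight [midnight serpent]]] box].

[[temple [twilight [midnight serpent]]] box]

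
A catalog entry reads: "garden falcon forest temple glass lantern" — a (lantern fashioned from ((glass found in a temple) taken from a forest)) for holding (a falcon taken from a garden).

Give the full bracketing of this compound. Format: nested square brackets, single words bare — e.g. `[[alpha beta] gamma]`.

[[garden falcon] [[forest [temple glass]] lantern]]

Overall it is a kind of lantern (specifically "forest temple glass lantern"); the modifier is "garden falcon".
Inside "garden falcon": head "falcon", modifier "garden".
Inside "forest temple glass lantern": head "lantern", modifier "forest temple glass".
Inside "forest temple glass": head "glass" (specifically "temple glass"), modifier "forest".
Inside "temple glass": head "glass", modifier "temple".
So the structure is [[garden falcon] [[forest [temple glass]] lantern]].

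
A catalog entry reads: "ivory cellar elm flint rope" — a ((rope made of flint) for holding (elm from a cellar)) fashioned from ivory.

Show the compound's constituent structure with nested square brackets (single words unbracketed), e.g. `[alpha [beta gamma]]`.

Whole compound: head "rope" (specifically "cellar elm flint rope"), modifier "ivory".
"cellar elm flint rope" → head "rope" (specifically "flint rope"), modifier "cellar elm".
"cellar elm" → head "elm", modifier "cellar".
"flint rope" → head "rope", modifier "flint".
So the structure is [ivory [[cellar elm] [flint rope]]].

[ivory [[cellar elm] [flint rope]]]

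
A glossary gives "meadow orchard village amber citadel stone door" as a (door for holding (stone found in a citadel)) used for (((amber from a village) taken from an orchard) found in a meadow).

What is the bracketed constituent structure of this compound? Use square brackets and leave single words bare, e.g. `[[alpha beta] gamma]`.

Whole compound: head "door" (specifically "citadel stone door"), modifier "meadow orchard village amber".
"meadow orchard village amber" → head "amber" (specifically "orchard village amber"), modifier "meadow".
"orchard village amber" → head "amber" (specifically "village amber"), modifier "orchard".
"village amber" → head "amber", modifier "village".
"citadel stone door" → head "door", modifier "citadel stone".
"citadel stone" → head "stone", modifier "citadel".
So the structure is [[meadow [orchard [village amber]]] [[citadel stone] door]].

[[meadow [orchard [village amber]]] [[citadel stone] door]]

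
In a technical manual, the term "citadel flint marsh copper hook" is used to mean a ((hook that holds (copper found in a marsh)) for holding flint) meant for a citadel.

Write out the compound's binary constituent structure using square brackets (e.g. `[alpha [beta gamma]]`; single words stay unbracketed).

[citadel [flint [[marsh copper] hook]]]

The outermost head in the paraphrase is "hook" (specifically "flint marsh copper hook"), modified by "citadel".
Within "flint marsh copper hook", the head is "hook" (specifically "marsh copper hook") and the modifier is "flint".
Within "marsh copper hook", the head is "hook" and the modifier is "marsh copper".
Within "marsh copper", the head is "copper" and the modifier is "marsh".
So the structure is [citadel [flint [[marsh copper] hook]]].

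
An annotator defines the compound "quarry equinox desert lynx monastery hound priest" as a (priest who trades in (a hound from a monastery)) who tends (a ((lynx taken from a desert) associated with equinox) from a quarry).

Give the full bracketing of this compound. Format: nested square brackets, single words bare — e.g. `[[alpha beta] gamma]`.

The outermost head in the paraphrase is "priest" (specifically "monastery hound priest"), modified by "quarry equinox desert lynx".
Within "quarry equinox desert lynx", the head is "lynx" (specifically "equinox desert lynx") and the modifier is "quarry".
Within "equinox desert lynx", the head is "lynx" (specifically "desert lynx") and the modifier is "equinox".
Within "desert lynx", the head is "lynx" and the modifier is "desert".
Within "monastery hound priest", the head is "priest" and the modifier is "monastery hound".
Within "monastery hound", the head is "hound" and the modifier is "monastery".
So the structure is [[quarry [equinox [desert lynx]]] [[monastery hound] priest]].

[[quarry [equinox [desert lynx]]] [[monastery hound] priest]]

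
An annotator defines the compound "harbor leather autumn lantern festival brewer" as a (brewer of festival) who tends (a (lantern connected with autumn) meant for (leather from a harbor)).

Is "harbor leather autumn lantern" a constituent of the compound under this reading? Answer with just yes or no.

yes

The paraphrase groups the words so that "harbor leather autumn lantern" is one unit: it corresponds to a single parenthesized sub-phrase.
The full structure is [[[harbor leather] [autumn lantern]] [festival brewer]], in which [harbor leather autumn lantern] is a constituent.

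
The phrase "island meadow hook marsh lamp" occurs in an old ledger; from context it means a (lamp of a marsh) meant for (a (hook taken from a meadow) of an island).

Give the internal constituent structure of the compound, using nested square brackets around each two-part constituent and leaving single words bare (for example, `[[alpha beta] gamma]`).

[[island [meadow hook]] [marsh lamp]]

At the top level: head "lamp" (specifically "marsh lamp"); modifier "island meadow hook".
"island meadow hook" → head "hook" (specifically "meadow hook"), modifier "island".
"meadow hook" → head "hook", modifier "meadow".
"marsh lamp" → head "lamp", modifier "marsh".
Assembled: [[island [meadow hook]] [marsh lamp]].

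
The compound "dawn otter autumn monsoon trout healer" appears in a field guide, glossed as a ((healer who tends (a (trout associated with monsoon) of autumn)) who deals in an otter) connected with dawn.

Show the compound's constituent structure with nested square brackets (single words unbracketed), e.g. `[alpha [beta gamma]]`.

Overall it is a kind of healer (specifically "otter autumn monsoon trout healer"); the modifier is "dawn".
Within "otter autumn monsoon trout healer", the head is "healer" (specifically "autumn monsoon trout healer") and the modifier is "otter".
Within "autumn monsoon trout healer", the head is "healer" and the modifier is "autumn monsoon trout".
Within "autumn monsoon trout", the head is "trout" (specifically "monsoon trout") and the modifier is "autumn".
Within "monsoon trout", the head is "trout" and the modifier is "monsoon".
Putting it together: [dawn [otter [[autumn [monsoon trout]] healer]]].

[dawn [otter [[autumn [monsoon trout]] healer]]]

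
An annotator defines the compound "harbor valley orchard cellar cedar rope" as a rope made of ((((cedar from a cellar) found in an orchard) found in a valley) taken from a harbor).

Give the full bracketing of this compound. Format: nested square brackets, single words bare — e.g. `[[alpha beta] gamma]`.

[[harbor [valley [orchard [cellar cedar]]]] rope]

Whole compound: head "rope", modifier "harbor valley orchard cellar cedar".
"harbor valley orchard cellar cedar" → head "cedar" (specifically "valley orchard cellar cedar"), modifier "harbor".
"valley orchard cellar cedar" → head "cedar" (specifically "orchard cellar cedar"), modifier "valley".
"orchard cellar cedar" → head "cedar" (specifically "cellar cedar"), modifier "orchard".
"cellar cedar" → head "cedar", modifier "cellar".
Putting it together: [[harbor [valley [orchard [cellar cedar]]]] rope].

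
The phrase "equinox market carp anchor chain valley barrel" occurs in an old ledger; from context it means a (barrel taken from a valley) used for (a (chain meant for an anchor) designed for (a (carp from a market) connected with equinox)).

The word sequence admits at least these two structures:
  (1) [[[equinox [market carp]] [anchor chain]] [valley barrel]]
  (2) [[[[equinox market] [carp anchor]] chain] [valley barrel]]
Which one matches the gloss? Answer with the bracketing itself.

[[[equinox [market carp]] [anchor chain]] [valley barrel]]

The paraphrase's head is the "barrel" part ("valley barrel"); its modifier is "equinox market carp anchor chain".
That top-level split, carried through the inner groups, gives [[[equinox [market carp]] [anchor chain]] [valley barrel]].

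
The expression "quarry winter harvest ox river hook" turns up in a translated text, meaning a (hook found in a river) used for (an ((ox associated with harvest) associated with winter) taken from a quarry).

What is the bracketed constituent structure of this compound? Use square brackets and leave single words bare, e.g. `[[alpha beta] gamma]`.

The outermost head in the paraphrase is "hook" (specifically "river hook"), modified by "quarry winter harvest ox".
"quarry winter harvest ox" → head "ox" (specifically "winter harvest ox"), modifier "quarry".
"winter harvest ox" → head "ox" (specifically "harvest ox"), modifier "winter".
"harvest ox" → head "ox", modifier "harvest".
"river hook" → head "hook", modifier "river".
Putting it together: [[quarry [winter [harvest ox]]] [river hook]].

[[quarry [winter [harvest ox]]] [river hook]]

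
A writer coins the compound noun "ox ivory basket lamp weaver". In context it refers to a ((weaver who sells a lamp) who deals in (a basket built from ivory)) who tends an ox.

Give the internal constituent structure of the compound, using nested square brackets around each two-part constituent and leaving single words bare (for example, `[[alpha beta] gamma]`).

At the top level: head "weaver" (specifically "ivory basket lamp weaver"); modifier "ox".
Inside "ivory basket lamp weaver": head "weaver" (specifically "lamp weaver"), modifier "ivory basket".
Inside "ivory basket": head "basket", modifier "ivory".
Inside "lamp weaver": head "weaver", modifier "lamp".
Assembled: [ox [[ivory basket] [lamp weaver]]].

[ox [[ivory basket] [lamp weaver]]]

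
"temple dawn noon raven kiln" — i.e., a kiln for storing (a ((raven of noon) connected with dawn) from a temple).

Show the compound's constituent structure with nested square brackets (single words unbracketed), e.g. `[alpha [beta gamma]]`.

The outermost head in the paraphrase is "kiln", modified by "temple dawn noon raven".
"temple dawn noon raven" → head "raven" (specifically "dawn noon raven"), modifier "temple".
"dawn noon raven" → head "raven" (specifically "noon raven"), modifier "dawn".
"noon raven" → head "raven", modifier "noon".
So the structure is [[temple [dawn [noon raven]]] kiln].

[[temple [dawn [noon raven]]] kiln]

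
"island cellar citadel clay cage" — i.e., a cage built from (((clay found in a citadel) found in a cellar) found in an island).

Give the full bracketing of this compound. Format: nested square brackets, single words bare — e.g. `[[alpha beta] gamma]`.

At the top level: head "cage"; modifier "island cellar citadel clay".
Within "island cellar citadel clay", the head is "clay" (specifically "cellar citadel clay") and the modifier is "island".
Within "cellar citadel clay", the head is "clay" (specifically "citadel clay") and the modifier is "cellar".
Within "citadel clay", the head is "clay" and the modifier is "citadel".
So the structure is [[island [cellar [citadel clay]]] cage].

[[island [cellar [citadel clay]]] cage]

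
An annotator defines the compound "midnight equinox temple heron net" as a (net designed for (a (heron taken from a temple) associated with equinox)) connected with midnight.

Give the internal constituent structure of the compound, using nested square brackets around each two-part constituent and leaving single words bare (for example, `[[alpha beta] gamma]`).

Whole compound: head "net" (specifically "equinox temple heron net"), modifier "midnight".
Within "equinox temple heron net", the head is "net" and the modifier is "equinox temple heron".
Within "equinox temple heron", the head is "heron" (specifically "temple heron") and the modifier is "equinox".
Within "temple heron", the head is "heron" and the modifier is "temple".
Putting it together: [midnight [[equinox [temple heron]] net]].

[midnight [[equinox [temple heron]] net]]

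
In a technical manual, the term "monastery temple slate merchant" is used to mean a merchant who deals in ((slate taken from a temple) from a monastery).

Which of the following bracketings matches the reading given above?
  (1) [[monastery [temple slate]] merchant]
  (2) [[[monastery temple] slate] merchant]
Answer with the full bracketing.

[[monastery [temple slate]] merchant]

The paraphrase's head is the "merchant" part ("merchant"); its modifier is "monastery temple slate".
That top-level split, carried through the inner groups, gives [[monastery [temple slate]] merchant].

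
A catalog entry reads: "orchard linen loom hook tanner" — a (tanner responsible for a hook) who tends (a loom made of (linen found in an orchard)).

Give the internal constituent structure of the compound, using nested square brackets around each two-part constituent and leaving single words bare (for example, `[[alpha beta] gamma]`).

The outermost head in the paraphrase is "tanner" (specifically "hook tanner"), modified by "orchard linen loom".
"orchard linen loom" → head "loom", modifier "orchard linen".
"orchard linen" → head "linen", modifier "orchard".
"hook tanner" → head "tanner", modifier "hook".
Assembled: [[[orchard linen] loom] [hook tanner]].

[[[orchard linen] loom] [hook tanner]]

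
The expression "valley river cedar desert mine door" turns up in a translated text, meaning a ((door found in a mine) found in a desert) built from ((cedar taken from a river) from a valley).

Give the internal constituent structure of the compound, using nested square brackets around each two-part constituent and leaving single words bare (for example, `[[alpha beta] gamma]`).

[[valley [river cedar]] [desert [mine door]]]

At the top level: head "door" (specifically "desert mine door"); modifier "valley river cedar".
"valley river cedar" → head "cedar" (specifically "river cedar"), modifier "valley".
"river cedar" → head "cedar", modifier "river".
"desert mine door" → head "door" (specifically "mine door"), modifier "desert".
"mine door" → head "door", modifier "mine".
Assembled: [[valley [river cedar]] [desert [mine door]]].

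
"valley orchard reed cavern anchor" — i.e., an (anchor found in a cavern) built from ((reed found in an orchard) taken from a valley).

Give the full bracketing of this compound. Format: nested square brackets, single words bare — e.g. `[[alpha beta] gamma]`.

Whole compound: head "anchor" (specifically "cavern anchor"), modifier "valley orchard reed".
Within "valley orchard reed", the head is "reed" (specifically "orchard reed") and the modifier is "valley".
Within "orchard reed", the head is "reed" and the modifier is "orchard".
Within "cavern anchor", the head is "anchor" and the modifier is "cavern".
Assembled: [[valley [orchard reed]] [cavern anchor]].

[[valley [orchard reed]] [cavern anchor]]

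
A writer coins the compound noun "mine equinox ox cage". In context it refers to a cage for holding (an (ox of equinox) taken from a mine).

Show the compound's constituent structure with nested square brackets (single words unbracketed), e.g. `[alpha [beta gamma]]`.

[[mine [equinox ox]] cage]

Whole compound: head "cage", modifier "mine equinox ox".
Within "mine equinox ox", the head is "ox" (specifically "equinox ox") and the modifier is "mine".
Within "equinox ox", the head is "ox" and the modifier is "equinox".
Putting it together: [[mine [equinox ox]] cage].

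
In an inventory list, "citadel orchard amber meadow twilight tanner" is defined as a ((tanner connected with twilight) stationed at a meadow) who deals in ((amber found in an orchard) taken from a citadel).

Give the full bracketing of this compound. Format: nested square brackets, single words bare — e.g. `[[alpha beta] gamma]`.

At the top level: head "tanner" (specifically "meadow twilight tanner"); modifier "citadel orchard amber".
Within "citadel orchard amber", the head is "amber" (specifically "orchard amber") and the modifier is "citadel".
Within "orchard amber", the head is "amber" and the modifier is "orchard".
Within "meadow twilight tanner", the head is "tanner" (specifically "twilight tanner") and the modifier is "meadow".
Within "twilight tanner", the head is "tanner" and the modifier is "twilight".
Putting it together: [[citadel [orchard amber]] [meadow [twilight tanner]]].

[[citadel [orchard amber]] [meadow [twilight tanner]]]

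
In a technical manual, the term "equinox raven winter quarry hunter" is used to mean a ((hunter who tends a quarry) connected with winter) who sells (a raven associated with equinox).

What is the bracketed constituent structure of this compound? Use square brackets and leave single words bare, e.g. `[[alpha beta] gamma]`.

[[equinox raven] [winter [quarry hunter]]]

The outermost head in the paraphrase is "hunter" (specifically "winter quarry hunter"), modified by "equinox raven".
"equinox raven" → head "raven", modifier "equinox".
"winter quarry hunter" → head "hunter" (specifically "quarry hunter"), modifier "winter".
"quarry hunter" → head "hunter", modifier "quarry".
Assembled: [[equinox raven] [winter [quarry hunter]]].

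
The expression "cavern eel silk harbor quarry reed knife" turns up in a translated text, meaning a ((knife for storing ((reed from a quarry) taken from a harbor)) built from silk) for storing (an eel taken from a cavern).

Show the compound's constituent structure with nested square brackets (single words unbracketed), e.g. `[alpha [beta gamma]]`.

Overall it is a kind of knife (specifically "silk harbor quarry reed knife"); the modifier is "cavern eel".
"cavern eel" → head "eel", modifier "cavern".
"silk harbor quarry reed knife" → head "knife" (specifically "harbor quarry reed knife"), modifier "silk".
"harbor quarry reed knife" → head "knife", modifier "harbor quarry reed".
"harbor quarry reed" → head "reed" (specifically "quarry reed"), modifier "harbor".
"quarry reed" → head "reed", modifier "quarry".
Assembled: [[cavern eel] [silk [[harbor [quarry reed]] knife]]].

[[cavern eel] [silk [[harbor [quarry reed]] knife]]]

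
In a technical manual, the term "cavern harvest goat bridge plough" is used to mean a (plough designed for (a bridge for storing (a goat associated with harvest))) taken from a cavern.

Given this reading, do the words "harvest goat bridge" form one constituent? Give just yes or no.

yes

The paraphrase groups the words so that "harvest goat bridge" is one unit: it corresponds to a single parenthesized sub-phrase.
The full structure is [cavern [[[harvest goat] bridge] plough]], in which [harvest goat bridge] is a constituent.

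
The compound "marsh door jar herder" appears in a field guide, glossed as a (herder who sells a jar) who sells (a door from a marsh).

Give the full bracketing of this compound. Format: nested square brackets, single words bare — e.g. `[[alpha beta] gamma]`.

[[marsh door] [jar herder]]

At the top level: head "herder" (specifically "jar herder"); modifier "marsh door".
"marsh door" → head "door", modifier "marsh".
"jar herder" → head "herder", modifier "jar".
Putting it together: [[marsh door] [jar herder]].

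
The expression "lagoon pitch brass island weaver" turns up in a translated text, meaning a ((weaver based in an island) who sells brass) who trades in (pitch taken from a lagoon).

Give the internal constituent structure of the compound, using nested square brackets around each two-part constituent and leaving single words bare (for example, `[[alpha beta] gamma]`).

The outermost head in the paraphrase is "weaver" (specifically "brass island weaver"), modified by "lagoon pitch".
Inside "lagoon pitch": head "pitch", modifier "lagoon".
Inside "brass island weaver": head "weaver" (specifically "island weaver"), modifier "brass".
Inside "island weaver": head "weaver", modifier "island".
So the structure is [[lagoon pitch] [brass [island weaver]]].

[[lagoon pitch] [brass [island weaver]]]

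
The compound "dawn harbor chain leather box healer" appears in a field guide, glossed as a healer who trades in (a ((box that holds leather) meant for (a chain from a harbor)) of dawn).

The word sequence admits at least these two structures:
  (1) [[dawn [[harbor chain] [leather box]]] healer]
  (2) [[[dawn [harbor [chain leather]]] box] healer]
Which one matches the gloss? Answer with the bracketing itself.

The paraphrase's head is the "healer" part ("healer"); its modifier is "dawn harbor chain leather box".
That top-level split, carried through the inner groups, gives [[dawn [[harbor chain] [leather box]]] healer].

[[dawn [[harbor chain] [leather box]]] healer]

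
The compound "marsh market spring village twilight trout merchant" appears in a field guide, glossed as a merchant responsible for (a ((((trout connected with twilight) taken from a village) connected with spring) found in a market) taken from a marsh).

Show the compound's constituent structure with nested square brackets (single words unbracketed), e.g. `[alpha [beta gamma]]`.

[[marsh [market [spring [village [twilight trout]]]]] merchant]

Overall it is a kind of merchant; the modifier is "marsh market spring village twilight trout".
"marsh market spring village twilight trout" → head "trout" (specifically "market spring village twilight trout"), modifier "marsh".
"market spring village twilight trout" → head "trout" (specifically "spring village twilight trout"), modifier "market".
"spring village twilight trout" → head "trout" (specifically "village twilight trout"), modifier "spring".
"village twilight trout" → head "trout" (specifically "twilight trout"), modifier "village".
"twilight trout" → head "trout", modifier "twilight".
So the structure is [[marsh [market [spring [village [twilight trout]]]]] merchant].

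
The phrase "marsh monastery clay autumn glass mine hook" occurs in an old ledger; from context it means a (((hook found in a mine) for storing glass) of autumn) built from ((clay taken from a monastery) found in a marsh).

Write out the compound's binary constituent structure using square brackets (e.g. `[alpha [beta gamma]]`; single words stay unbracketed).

[[marsh [monastery clay]] [autumn [glass [mine hook]]]]

The outermost head in the paraphrase is "hook" (specifically "autumn glass mine hook"), modified by "marsh monastery clay".
Inside "marsh monastery clay": head "clay" (specifically "monastery clay"), modifier "marsh".
Inside "monastery clay": head "clay", modifier "monastery".
Inside "autumn glass mine hook": head "hook" (specifically "glass mine hook"), modifier "autumn".
Inside "glass mine hook": head "hook" (specifically "mine hook"), modifier "glass".
Inside "mine hook": head "hook", modifier "mine".
Putting it together: [[marsh [monastery clay]] [autumn [glass [mine hook]]]].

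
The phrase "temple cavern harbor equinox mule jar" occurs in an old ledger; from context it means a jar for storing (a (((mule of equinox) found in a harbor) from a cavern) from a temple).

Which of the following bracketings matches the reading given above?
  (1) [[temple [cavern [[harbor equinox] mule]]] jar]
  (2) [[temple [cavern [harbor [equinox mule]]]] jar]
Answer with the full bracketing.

The paraphrase's head is the "jar" part ("jar"); its modifier is "temple cavern harbor equinox mule".
That top-level split, carried through the inner groups, gives [[temple [cavern [harbor [equinox mule]]]] jar].

[[temple [cavern [harbor [equinox mule]]]] jar]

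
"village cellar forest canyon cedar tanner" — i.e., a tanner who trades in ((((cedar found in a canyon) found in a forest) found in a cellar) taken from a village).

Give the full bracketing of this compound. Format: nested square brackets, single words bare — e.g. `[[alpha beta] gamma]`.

At the top level: head "tanner"; modifier "village cellar forest canyon cedar".
Within "village cellar forest canyon cedar", the head is "cedar" (specifically "cellar forest canyon cedar") and the modifier is "village".
Within "cellar forest canyon cedar", the head is "cedar" (specifically "forest canyon cedar") and the modifier is "cellar".
Within "forest canyon cedar", the head is "cedar" (specifically "canyon cedar") and the modifier is "forest".
Within "canyon cedar", the head is "cedar" and the modifier is "canyon".
Putting it together: [[village [cellar [forest [canyon cedar]]]] tanner].

[[village [cellar [forest [canyon cedar]]]] tanner]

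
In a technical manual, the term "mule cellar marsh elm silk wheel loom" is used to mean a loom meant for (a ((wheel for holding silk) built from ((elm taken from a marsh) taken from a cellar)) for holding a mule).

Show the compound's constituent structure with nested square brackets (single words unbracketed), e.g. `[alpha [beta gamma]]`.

[[mule [[cellar [marsh elm]] [silk wheel]]] loom]

At the top level: head "loom"; modifier "mule cellar marsh elm silk wheel".
Inside "mule cellar marsh elm silk wheel": head "wheel" (specifically "cellar marsh elm silk wheel"), modifier "mule".
Inside "cellar marsh elm silk wheel": head "wheel" (specifically "silk wheel"), modifier "cellar marsh elm".
Inside "cellar marsh elm": head "elm" (specifically "marsh elm"), modifier "cellar".
Inside "marsh elm": head "elm", modifier "marsh".
Inside "silk wheel": head "wheel", modifier "silk".
Putting it together: [[mule [[cellar [marsh elm]] [silk wheel]]] loom].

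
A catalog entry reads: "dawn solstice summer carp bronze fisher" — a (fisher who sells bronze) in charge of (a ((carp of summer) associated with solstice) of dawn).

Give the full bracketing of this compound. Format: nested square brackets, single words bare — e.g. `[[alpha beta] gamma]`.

[[dawn [solstice [summer carp]]] [bronze fisher]]

The outermost head in the paraphrase is "fisher" (specifically "bronze fisher"), modified by "dawn solstice summer carp".
"dawn solstice summer carp" → head "carp" (specifically "solstice summer carp"), modifier "dawn".
"solstice summer carp" → head "carp" (specifically "summer carp"), modifier "solstice".
"summer carp" → head "carp", modifier "summer".
"bronze fisher" → head "fisher", modifier "bronze".
So the structure is [[dawn [solstice [summer carp]]] [bronze fisher]].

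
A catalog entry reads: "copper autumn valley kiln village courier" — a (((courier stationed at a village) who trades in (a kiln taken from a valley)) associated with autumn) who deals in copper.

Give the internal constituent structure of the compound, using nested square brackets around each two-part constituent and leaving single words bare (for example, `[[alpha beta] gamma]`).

The outermost head in the paraphrase is "courier" (specifically "autumn valley kiln village courier"), modified by "copper".
"autumn valley kiln village courier" → head "courier" (specifically "valley kiln village courier"), modifier "autumn".
"valley kiln village courier" → head "courier" (specifically "village courier"), modifier "valley kiln".
"valley kiln" → head "kiln", modifier "valley".
"village courier" → head "courier", modifier "village".
So the structure is [copper [autumn [[valley kiln] [village courier]]]].

[copper [autumn [[valley kiln] [village courier]]]]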